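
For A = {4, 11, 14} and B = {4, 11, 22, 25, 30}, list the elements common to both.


A ∩ B = elements in both A and B
A = {4, 11, 14}
B = {4, 11, 22, 25, 30}
A ∩ B = {4, 11}

A ∩ B = {4, 11}


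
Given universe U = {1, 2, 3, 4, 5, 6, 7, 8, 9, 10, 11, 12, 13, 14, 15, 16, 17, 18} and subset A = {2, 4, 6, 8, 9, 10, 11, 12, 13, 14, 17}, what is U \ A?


Aᶜ = U \ A = elements in U but not in A
U = {1, 2, 3, 4, 5, 6, 7, 8, 9, 10, 11, 12, 13, 14, 15, 16, 17, 18}
A = {2, 4, 6, 8, 9, 10, 11, 12, 13, 14, 17}
Aᶜ = {1, 3, 5, 7, 15, 16, 18}

Aᶜ = {1, 3, 5, 7, 15, 16, 18}


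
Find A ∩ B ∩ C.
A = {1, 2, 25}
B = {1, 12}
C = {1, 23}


A ∩ B = {1}
(A ∩ B) ∩ C = {1}

A ∩ B ∩ C = {1}


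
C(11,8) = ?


C(n,k) = n! / (k!(n-k)!)
C(11,8) = 11! / (8!3!)
= 165

C(11,8) = 165


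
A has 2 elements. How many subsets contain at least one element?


Total subsets = 2^n = 2^2 = 4
Non-empty subsets exclude the empty set: 2^n - 1
= 4 - 1
= 3

Number of non-empty subsets = 3


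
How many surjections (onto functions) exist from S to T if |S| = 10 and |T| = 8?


n = |S| = 10, k = |T| = 8. Surjections via inclusion-exclusion:
S(n,k) = Σ(-1)^i × C(k,i) × (k-i)^n, i=0 to k
i=0: (-1)^0×C(8,0)×8^10 = 1073741824
i=1: (-1)^1×C(8,1)×7^10 = -2259801992
i=2: (-1)^2×C(8,2)×6^10 = 1693052928
i=3: (-1)^3×C(8,3)×5^10 = -546875000
i=4: (-1)^4×C(8,4)×4^10 = 73400320
i=5: (-1)^5×C(8,5)×3^10 = -3306744
i=6: (-1)^6×C(8,6)×2^10 = 28672
i=7: (-1)^7×C(8,7)×1^10 = -8
i=8: (-1)^8×C(8,8)×0^10 = 0
Total = 30240000

Number of surjections = 30240000


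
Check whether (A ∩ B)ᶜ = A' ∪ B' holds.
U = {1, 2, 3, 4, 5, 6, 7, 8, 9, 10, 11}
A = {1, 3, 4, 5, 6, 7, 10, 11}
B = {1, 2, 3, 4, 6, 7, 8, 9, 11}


LHS: A ∩ B = {1, 3, 4, 6, 7, 11}
(A ∩ B)' = U \ (A ∩ B) = {2, 5, 8, 9, 10}
A' = {2, 8, 9}, B' = {5, 10}
Claimed RHS: A' ∪ B' = {2, 5, 8, 9, 10}
Identity is VALID: LHS = RHS = {2, 5, 8, 9, 10} ✓

Identity is valid. (A ∩ B)' = A' ∪ B' = {2, 5, 8, 9, 10}


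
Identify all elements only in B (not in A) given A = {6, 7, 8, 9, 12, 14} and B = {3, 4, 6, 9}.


A = {6, 7, 8, 9, 12, 14}
B = {3, 4, 6, 9}
Region: only in B (not in A)
Elements: {3, 4}

Elements only in B (not in A): {3, 4}


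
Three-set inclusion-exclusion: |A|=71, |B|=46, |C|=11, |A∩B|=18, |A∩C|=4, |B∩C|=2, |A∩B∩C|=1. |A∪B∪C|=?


|A∪B∪C| = |A|+|B|+|C| - |A∩B|-|A∩C|-|B∩C| + |A∩B∩C|
= 71+46+11 - 18-4-2 + 1
= 128 - 24 + 1
= 105

|A ∪ B ∪ C| = 105


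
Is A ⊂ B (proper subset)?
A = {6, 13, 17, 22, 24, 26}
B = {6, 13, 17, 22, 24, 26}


A ⊂ B requires: A ⊆ B AND A ≠ B.
A ⊆ B? Yes
A = B? Yes
A = B, so A is not a PROPER subset.

No, A is not a proper subset of B


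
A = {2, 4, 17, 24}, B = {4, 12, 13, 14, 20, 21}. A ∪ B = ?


A ∪ B = all elements in A or B (or both)
A = {2, 4, 17, 24}
B = {4, 12, 13, 14, 20, 21}
A ∪ B = {2, 4, 12, 13, 14, 17, 20, 21, 24}

A ∪ B = {2, 4, 12, 13, 14, 17, 20, 21, 24}


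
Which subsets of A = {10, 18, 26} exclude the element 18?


A subset of A that omits 18 is a subset of A \ {18}, so there are 2^(n-1) = 2^2 = 4 of them.
Subsets excluding 18: ∅, {10}, {26}, {10, 26}

Subsets excluding 18 (4 total): ∅, {10}, {26}, {10, 26}


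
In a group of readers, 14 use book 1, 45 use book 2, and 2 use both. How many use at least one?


|A ∪ B| = |A| + |B| - |A ∩ B|
= 14 + 45 - 2
= 57

|A ∪ B| = 57


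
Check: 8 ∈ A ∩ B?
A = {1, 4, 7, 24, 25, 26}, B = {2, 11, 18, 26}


A = {1, 4, 7, 24, 25, 26}, B = {2, 11, 18, 26}
A ∩ B = elements in both A and B
A ∩ B = {26}
Checking if 8 ∈ A ∩ B
8 is not in A ∩ B → False

8 ∉ A ∩ B


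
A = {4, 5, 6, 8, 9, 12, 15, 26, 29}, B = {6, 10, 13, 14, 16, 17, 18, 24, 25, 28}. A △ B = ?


A △ B = (A \ B) ∪ (B \ A) = elements in exactly one of A or B
A \ B = {4, 5, 8, 9, 12, 15, 26, 29}
B \ A = {10, 13, 14, 16, 17, 18, 24, 25, 28}
A △ B = {4, 5, 8, 9, 10, 12, 13, 14, 15, 16, 17, 18, 24, 25, 26, 28, 29}

A △ B = {4, 5, 8, 9, 10, 12, 13, 14, 15, 16, 17, 18, 24, 25, 26, 28, 29}


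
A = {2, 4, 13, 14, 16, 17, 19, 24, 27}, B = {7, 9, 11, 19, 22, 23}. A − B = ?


A \ B = elements in A but not in B
A = {2, 4, 13, 14, 16, 17, 19, 24, 27}
B = {7, 9, 11, 19, 22, 23}
Remove from A any elements in B
A \ B = {2, 4, 13, 14, 16, 17, 24, 27}

A \ B = {2, 4, 13, 14, 16, 17, 24, 27}


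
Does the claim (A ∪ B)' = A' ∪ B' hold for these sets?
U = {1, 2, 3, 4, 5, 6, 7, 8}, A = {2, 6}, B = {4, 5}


LHS: A ∪ B = {2, 4, 5, 6}
(A ∪ B)' = U \ (A ∪ B) = {1, 3, 7, 8}
A' = {1, 3, 4, 5, 7, 8}, B' = {1, 2, 3, 6, 7, 8}
Claimed RHS: A' ∪ B' = {1, 2, 3, 4, 5, 6, 7, 8}
Identity is INVALID: LHS = {1, 3, 7, 8} but the RHS claimed here equals {1, 2, 3, 4, 5, 6, 7, 8}. The correct form is (A ∪ B)' = A' ∩ B'.

Identity is invalid: (A ∪ B)' = {1, 3, 7, 8} but A' ∪ B' = {1, 2, 3, 4, 5, 6, 7, 8}. The correct De Morgan law is (A ∪ B)' = A' ∩ B'.


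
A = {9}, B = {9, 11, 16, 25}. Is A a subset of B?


A ⊆ B means every element of A is in B.
All elements of A are in B.
So A ⊆ B.

Yes, A ⊆ B


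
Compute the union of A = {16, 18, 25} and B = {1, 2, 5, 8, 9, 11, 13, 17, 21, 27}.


A ∪ B = all elements in A or B (or both)
A = {16, 18, 25}
B = {1, 2, 5, 8, 9, 11, 13, 17, 21, 27}
A ∪ B = {1, 2, 5, 8, 9, 11, 13, 16, 17, 18, 21, 25, 27}

A ∪ B = {1, 2, 5, 8, 9, 11, 13, 16, 17, 18, 21, 25, 27}


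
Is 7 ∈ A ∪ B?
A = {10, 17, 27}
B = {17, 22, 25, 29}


A = {10, 17, 27}, B = {17, 22, 25, 29}
A ∪ B = all elements in A or B
A ∪ B = {10, 17, 22, 25, 27, 29}
Checking if 7 ∈ A ∪ B
7 is not in A ∪ B → False

7 ∉ A ∪ B


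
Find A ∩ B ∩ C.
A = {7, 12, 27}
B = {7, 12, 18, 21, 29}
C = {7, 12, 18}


A ∩ B = {7, 12}
(A ∩ B) ∩ C = {7, 12}

A ∩ B ∩ C = {7, 12}


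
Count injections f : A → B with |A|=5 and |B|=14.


An injection sends each of |A| = 5 inputs to a distinct output in B.
# injections = |B|·(|B|-1)·…·(|B|-|A|+1) = 14! / (14 - 5)!
= 14 × 13 × 12 × 11 × 10
= 240240

Number of injections = 240240


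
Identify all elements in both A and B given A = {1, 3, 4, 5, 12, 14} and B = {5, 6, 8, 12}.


A = {1, 3, 4, 5, 12, 14}
B = {5, 6, 8, 12}
Region: in both A and B
Elements: {5, 12}

Elements in both A and B: {5, 12}


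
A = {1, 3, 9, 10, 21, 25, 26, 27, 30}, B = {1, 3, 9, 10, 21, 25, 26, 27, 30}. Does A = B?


Two sets are equal iff they have exactly the same elements.
A = {1, 3, 9, 10, 21, 25, 26, 27, 30}
B = {1, 3, 9, 10, 21, 25, 26, 27, 30}
Same elements → A = B

Yes, A = B


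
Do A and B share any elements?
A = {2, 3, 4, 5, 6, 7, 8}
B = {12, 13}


Disjoint means A ∩ B = ∅.
A ∩ B = ∅
A ∩ B = ∅, so A and B are disjoint.

No — A and B share no elements (A ∩ B = ∅), so they are disjoint


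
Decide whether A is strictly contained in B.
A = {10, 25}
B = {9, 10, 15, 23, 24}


A ⊂ B requires: A ⊆ B AND A ≠ B.
A ⊆ B? No
A ⊄ B, so A is not a proper subset.

No, A is not a proper subset of B


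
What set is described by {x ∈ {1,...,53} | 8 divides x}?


Checking each candidate:
Condition: multiples of 8 in {1,...,53}
Result = {8, 16, 24, 32, 40, 48}

{8, 16, 24, 32, 40, 48}


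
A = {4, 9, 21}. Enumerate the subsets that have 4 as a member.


A subset of A contains 4 iff the remaining 2 elements form any subset of A \ {4}.
Count: 2^(n-1) = 2^2 = 4
Subsets containing 4: {4}, {4, 9}, {4, 21}, {4, 9, 21}

Subsets containing 4 (4 total): {4}, {4, 9}, {4, 21}, {4, 9, 21}


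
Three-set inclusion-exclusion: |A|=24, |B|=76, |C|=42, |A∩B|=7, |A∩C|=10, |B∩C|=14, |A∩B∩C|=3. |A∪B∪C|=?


|A∪B∪C| = |A|+|B|+|C| - |A∩B|-|A∩C|-|B∩C| + |A∩B∩C|
= 24+76+42 - 7-10-14 + 3
= 142 - 31 + 3
= 114

|A ∪ B ∪ C| = 114


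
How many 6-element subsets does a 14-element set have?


C(n,k) = n! / (k!(n-k)!)
C(14,6) = 14! / (6!8!)
= 3003

C(14,6) = 3003


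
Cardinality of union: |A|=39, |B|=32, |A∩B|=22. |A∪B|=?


|A ∪ B| = |A| + |B| - |A ∩ B|
= 39 + 32 - 22
= 49

|A ∪ B| = 49


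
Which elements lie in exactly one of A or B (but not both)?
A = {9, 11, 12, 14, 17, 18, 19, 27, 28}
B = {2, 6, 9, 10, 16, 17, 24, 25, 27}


A △ B = (A \ B) ∪ (B \ A) = elements in exactly one of A or B
A \ B = {11, 12, 14, 18, 19, 28}
B \ A = {2, 6, 10, 16, 24, 25}
A △ B = {2, 6, 10, 11, 12, 14, 16, 18, 19, 24, 25, 28}

A △ B = {2, 6, 10, 11, 12, 14, 16, 18, 19, 24, 25, 28}


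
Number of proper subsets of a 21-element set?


Total subsets = 2^n = 2^21 = 2097152
Proper subsets exclude the set itself: 2^n - 1
= 2097152 - 1
= 2097151

Number of proper subsets = 2097151


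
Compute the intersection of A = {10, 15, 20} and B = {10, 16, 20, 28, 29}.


A ∩ B = elements in both A and B
A = {10, 15, 20}
B = {10, 16, 20, 28, 29}
A ∩ B = {10, 20}

A ∩ B = {10, 20}


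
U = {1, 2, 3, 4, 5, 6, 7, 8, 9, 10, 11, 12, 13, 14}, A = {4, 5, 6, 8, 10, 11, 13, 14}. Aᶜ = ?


Aᶜ = U \ A = elements in U but not in A
U = {1, 2, 3, 4, 5, 6, 7, 8, 9, 10, 11, 12, 13, 14}
A = {4, 5, 6, 8, 10, 11, 13, 14}
Aᶜ = {1, 2, 3, 7, 9, 12}

Aᶜ = {1, 2, 3, 7, 9, 12}


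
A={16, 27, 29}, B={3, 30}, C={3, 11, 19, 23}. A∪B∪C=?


A ∪ B = {3, 16, 27, 29, 30}
(A ∪ B) ∪ C = {3, 11, 16, 19, 23, 27, 29, 30}

A ∪ B ∪ C = {3, 11, 16, 19, 23, 27, 29, 30}


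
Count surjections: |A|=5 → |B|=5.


n = |A| = 5, k = |B| = 5. Surjections via inclusion-exclusion:
S(n,k) = Σ(-1)^i × C(k,i) × (k-i)^n, i=0 to k
i=0: (-1)^0×C(5,0)×5^5 = 3125
i=1: (-1)^1×C(5,1)×4^5 = -5120
i=2: (-1)^2×C(5,2)×3^5 = 2430
i=3: (-1)^3×C(5,3)×2^5 = -320
i=4: (-1)^4×C(5,4)×1^5 = 5
i=5: (-1)^5×C(5,5)×0^5 = 0
Total = 120

Number of surjections = 120


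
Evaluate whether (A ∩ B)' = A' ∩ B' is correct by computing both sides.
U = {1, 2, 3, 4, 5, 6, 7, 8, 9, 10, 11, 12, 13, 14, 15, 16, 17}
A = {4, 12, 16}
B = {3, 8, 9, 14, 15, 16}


LHS: A ∩ B = {16}
(A ∩ B)' = U \ (A ∩ B) = {1, 2, 3, 4, 5, 6, 7, 8, 9, 10, 11, 12, 13, 14, 15, 17}
A' = {1, 2, 3, 5, 6, 7, 8, 9, 10, 11, 13, 14, 15, 17}, B' = {1, 2, 4, 5, 6, 7, 10, 11, 12, 13, 17}
Claimed RHS: A' ∩ B' = {1, 2, 5, 6, 7, 10, 11, 13, 17}
Identity is INVALID: LHS = {1, 2, 3, 4, 5, 6, 7, 8, 9, 10, 11, 12, 13, 14, 15, 17} but the RHS claimed here equals {1, 2, 5, 6, 7, 10, 11, 13, 17}. The correct form is (A ∩ B)' = A' ∪ B'.

Identity is invalid: (A ∩ B)' = {1, 2, 3, 4, 5, 6, 7, 8, 9, 10, 11, 12, 13, 14, 15, 17} but A' ∩ B' = {1, 2, 5, 6, 7, 10, 11, 13, 17}. The correct De Morgan law is (A ∩ B)' = A' ∪ B'.


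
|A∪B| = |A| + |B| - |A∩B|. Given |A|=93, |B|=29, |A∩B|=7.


|A ∪ B| = |A| + |B| - |A ∩ B|
= 93 + 29 - 7
= 115

|A ∪ B| = 115


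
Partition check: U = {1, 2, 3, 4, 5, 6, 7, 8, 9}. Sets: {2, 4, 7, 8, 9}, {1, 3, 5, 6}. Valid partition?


A partition requires: (1) non-empty parts, (2) pairwise disjoint, (3) union = U
Parts: {2, 4, 7, 8, 9}, {1, 3, 5, 6}
Union of parts: {1, 2, 3, 4, 5, 6, 7, 8, 9}
U = {1, 2, 3, 4, 5, 6, 7, 8, 9}
All non-empty? True
Pairwise disjoint? True
Covers U? True

Yes, valid partition


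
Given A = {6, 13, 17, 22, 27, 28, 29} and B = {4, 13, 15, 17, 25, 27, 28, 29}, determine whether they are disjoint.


Disjoint means A ∩ B = ∅.
A ∩ B = {13, 17, 27, 28, 29}
A ∩ B ≠ ∅, so A and B are NOT disjoint.

No, A and B are not disjoint (A ∩ B = {13, 17, 27, 28, 29})


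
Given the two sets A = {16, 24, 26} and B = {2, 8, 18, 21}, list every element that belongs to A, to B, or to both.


A ∪ B = all elements in A or B (or both)
A = {16, 24, 26}
B = {2, 8, 18, 21}
A ∪ B = {2, 8, 16, 18, 21, 24, 26}

A ∪ B = {2, 8, 16, 18, 21, 24, 26}


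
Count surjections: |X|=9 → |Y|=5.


n = |X| = 9, k = |Y| = 5. Surjections via inclusion-exclusion:
S(n,k) = Σ(-1)^i × C(k,i) × (k-i)^n, i=0 to k
i=0: (-1)^0×C(5,0)×5^9 = 1953125
i=1: (-1)^1×C(5,1)×4^9 = -1310720
i=2: (-1)^2×C(5,2)×3^9 = 196830
i=3: (-1)^3×C(5,3)×2^9 = -5120
i=4: (-1)^4×C(5,4)×1^9 = 5
i=5: (-1)^5×C(5,5)×0^9 = 0
Total = 834120

Number of surjections = 834120


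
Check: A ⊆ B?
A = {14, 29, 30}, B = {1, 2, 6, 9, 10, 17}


A ⊆ B means every element of A is in B.
Elements in A not in B: {14, 29, 30}
So A ⊄ B.

No, A ⊄ B


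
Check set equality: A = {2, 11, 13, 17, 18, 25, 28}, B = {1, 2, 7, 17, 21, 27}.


Two sets are equal iff they have exactly the same elements.
A = {2, 11, 13, 17, 18, 25, 28}
B = {1, 2, 7, 17, 21, 27}
Differences: {1, 7, 11, 13, 18, 21, 25, 27, 28}
A ≠ B

No, A ≠ B


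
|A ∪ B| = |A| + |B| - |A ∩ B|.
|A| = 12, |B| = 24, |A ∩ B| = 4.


|A ∪ B| = |A| + |B| - |A ∩ B|
= 12 + 24 - 4
= 32

|A ∪ B| = 32


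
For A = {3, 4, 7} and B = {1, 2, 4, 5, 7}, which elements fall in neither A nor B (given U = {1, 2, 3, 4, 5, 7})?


A = {3, 4, 7}
B = {1, 2, 4, 5, 7}
Region: in neither A nor B (given U = {1, 2, 3, 4, 5, 7})
Elements: ∅

Elements in neither A nor B (given U = {1, 2, 3, 4, 5, 7}): ∅


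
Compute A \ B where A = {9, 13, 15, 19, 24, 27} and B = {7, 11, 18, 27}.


A \ B = elements in A but not in B
A = {9, 13, 15, 19, 24, 27}
B = {7, 11, 18, 27}
Remove from A any elements in B
A \ B = {9, 13, 15, 19, 24}

A \ B = {9, 13, 15, 19, 24}


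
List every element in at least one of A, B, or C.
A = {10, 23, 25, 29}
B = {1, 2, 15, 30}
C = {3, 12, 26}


A ∪ B = {1, 2, 10, 15, 23, 25, 29, 30}
(A ∪ B) ∪ C = {1, 2, 3, 10, 12, 15, 23, 25, 26, 29, 30}

A ∪ B ∪ C = {1, 2, 3, 10, 12, 15, 23, 25, 26, 29, 30}


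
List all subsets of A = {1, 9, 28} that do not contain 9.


A subset of A that omits 9 is a subset of A \ {9}, so there are 2^(n-1) = 2^2 = 4 of them.
Subsets excluding 9: ∅, {1}, {28}, {1, 28}

Subsets excluding 9 (4 total): ∅, {1}, {28}, {1, 28}


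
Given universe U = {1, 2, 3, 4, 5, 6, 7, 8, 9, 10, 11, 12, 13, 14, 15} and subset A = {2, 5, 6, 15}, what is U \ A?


Aᶜ = U \ A = elements in U but not in A
U = {1, 2, 3, 4, 5, 6, 7, 8, 9, 10, 11, 12, 13, 14, 15}
A = {2, 5, 6, 15}
Aᶜ = {1, 3, 4, 7, 8, 9, 10, 11, 12, 13, 14}

Aᶜ = {1, 3, 4, 7, 8, 9, 10, 11, 12, 13, 14}


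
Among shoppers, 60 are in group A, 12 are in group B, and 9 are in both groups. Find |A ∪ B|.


|A ∪ B| = |A| + |B| - |A ∩ B|
= 60 + 12 - 9
= 63

|A ∪ B| = 63


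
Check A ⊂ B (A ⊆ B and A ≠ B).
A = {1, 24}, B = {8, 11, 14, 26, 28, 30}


A ⊂ B requires: A ⊆ B AND A ≠ B.
A ⊆ B? No
A ⊄ B, so A is not a proper subset.

No, A is not a proper subset of B


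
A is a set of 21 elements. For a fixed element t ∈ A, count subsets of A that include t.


Subsets of A containing t correspond to subsets of A \ {t}, which has 20 elements.
Count = 2^(n-1) = 2^20
= 1048576

Number of subsets containing t = 1048576


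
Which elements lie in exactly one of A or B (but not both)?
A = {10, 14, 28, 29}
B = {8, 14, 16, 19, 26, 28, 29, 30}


A △ B = (A \ B) ∪ (B \ A) = elements in exactly one of A or B
A \ B = {10}
B \ A = {8, 16, 19, 26, 30}
A △ B = {8, 10, 16, 19, 26, 30}

A △ B = {8, 10, 16, 19, 26, 30}


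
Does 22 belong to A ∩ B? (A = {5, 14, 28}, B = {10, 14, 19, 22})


A = {5, 14, 28}, B = {10, 14, 19, 22}
A ∩ B = elements in both A and B
A ∩ B = {14}
Checking if 22 ∈ A ∩ B
22 is not in A ∩ B → False

22 ∉ A ∩ B


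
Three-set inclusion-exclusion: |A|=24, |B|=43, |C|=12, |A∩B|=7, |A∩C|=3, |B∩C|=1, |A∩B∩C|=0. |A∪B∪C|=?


|A∪B∪C| = |A|+|B|+|C| - |A∩B|-|A∩C|-|B∩C| + |A∩B∩C|
= 24+43+12 - 7-3-1 + 0
= 79 - 11 + 0
= 68

|A ∪ B ∪ C| = 68


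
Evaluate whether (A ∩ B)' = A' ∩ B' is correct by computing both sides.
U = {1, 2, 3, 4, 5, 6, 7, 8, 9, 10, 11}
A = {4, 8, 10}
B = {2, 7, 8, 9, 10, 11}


LHS: A ∩ B = {8, 10}
(A ∩ B)' = U \ (A ∩ B) = {1, 2, 3, 4, 5, 6, 7, 9, 11}
A' = {1, 2, 3, 5, 6, 7, 9, 11}, B' = {1, 3, 4, 5, 6}
Claimed RHS: A' ∩ B' = {1, 3, 5, 6}
Identity is INVALID: LHS = {1, 2, 3, 4, 5, 6, 7, 9, 11} but the RHS claimed here equals {1, 3, 5, 6}. The correct form is (A ∩ B)' = A' ∪ B'.

Identity is invalid: (A ∩ B)' = {1, 2, 3, 4, 5, 6, 7, 9, 11} but A' ∩ B' = {1, 3, 5, 6}. The correct De Morgan law is (A ∩ B)' = A' ∪ B'.


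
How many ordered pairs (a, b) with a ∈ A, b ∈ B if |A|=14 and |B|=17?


|A × B| = |A| × |B|
= 14 × 17
= 238

|A × B| = 238


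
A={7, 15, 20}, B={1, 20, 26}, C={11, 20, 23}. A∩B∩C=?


A ∩ B = {20}
(A ∩ B) ∩ C = {20}

A ∩ B ∩ C = {20}


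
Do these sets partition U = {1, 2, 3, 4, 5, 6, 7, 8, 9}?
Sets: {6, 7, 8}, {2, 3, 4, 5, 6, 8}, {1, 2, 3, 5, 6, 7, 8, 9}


A partition requires: (1) non-empty parts, (2) pairwise disjoint, (3) union = U
Parts: {6, 7, 8}, {2, 3, 4, 5, 6, 8}, {1, 2, 3, 5, 6, 7, 8, 9}
Union of parts: {1, 2, 3, 4, 5, 6, 7, 8, 9}
U = {1, 2, 3, 4, 5, 6, 7, 8, 9}
All non-empty? True
Pairwise disjoint? False
Covers U? True

No, not a valid partition


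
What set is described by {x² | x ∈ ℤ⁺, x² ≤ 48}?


Checking each candidate:
Condition: positive perfect squares ≤ 48
Result = {1, 4, 9, 16, 25, 36}

{1, 4, 9, 16, 25, 36}


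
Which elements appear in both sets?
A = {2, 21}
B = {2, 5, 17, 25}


A ∩ B = elements in both A and B
A = {2, 21}
B = {2, 5, 17, 25}
A ∩ B = {2}

A ∩ B = {2}


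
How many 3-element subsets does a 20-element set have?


C(n,k) = n! / (k!(n-k)!)
C(20,3) = 20! / (3!17!)
= 1140

C(20,3) = 1140


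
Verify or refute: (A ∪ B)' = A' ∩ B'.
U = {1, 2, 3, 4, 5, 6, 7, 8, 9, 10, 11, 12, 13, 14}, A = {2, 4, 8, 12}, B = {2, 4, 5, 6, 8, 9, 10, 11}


LHS: A ∪ B = {2, 4, 5, 6, 8, 9, 10, 11, 12}
(A ∪ B)' = U \ (A ∪ B) = {1, 3, 7, 13, 14}
A' = {1, 3, 5, 6, 7, 9, 10, 11, 13, 14}, B' = {1, 3, 7, 12, 13, 14}
Claimed RHS: A' ∩ B' = {1, 3, 7, 13, 14}
Identity is VALID: LHS = RHS = {1, 3, 7, 13, 14} ✓

Identity is valid. (A ∪ B)' = A' ∩ B' = {1, 3, 7, 13, 14}


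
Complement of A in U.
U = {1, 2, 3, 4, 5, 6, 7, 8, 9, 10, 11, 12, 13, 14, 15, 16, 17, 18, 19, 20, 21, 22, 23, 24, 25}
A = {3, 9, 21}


Aᶜ = U \ A = elements in U but not in A
U = {1, 2, 3, 4, 5, 6, 7, 8, 9, 10, 11, 12, 13, 14, 15, 16, 17, 18, 19, 20, 21, 22, 23, 24, 25}
A = {3, 9, 21}
Aᶜ = {1, 2, 4, 5, 6, 7, 8, 10, 11, 12, 13, 14, 15, 16, 17, 18, 19, 20, 22, 23, 24, 25}

Aᶜ = {1, 2, 4, 5, 6, 7, 8, 10, 11, 12, 13, 14, 15, 16, 17, 18, 19, 20, 22, 23, 24, 25}


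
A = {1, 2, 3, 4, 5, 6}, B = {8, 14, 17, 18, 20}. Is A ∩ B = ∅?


Disjoint means A ∩ B = ∅.
A ∩ B = ∅
A ∩ B = ∅, so A and B are disjoint.

Yes, A and B are disjoint


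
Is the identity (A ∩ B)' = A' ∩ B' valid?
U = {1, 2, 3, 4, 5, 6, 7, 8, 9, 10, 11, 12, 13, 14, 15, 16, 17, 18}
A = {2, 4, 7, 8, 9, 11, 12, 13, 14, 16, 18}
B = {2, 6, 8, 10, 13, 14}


LHS: A ∩ B = {2, 8, 13, 14}
(A ∩ B)' = U \ (A ∩ B) = {1, 3, 4, 5, 6, 7, 9, 10, 11, 12, 15, 16, 17, 18}
A' = {1, 3, 5, 6, 10, 15, 17}, B' = {1, 3, 4, 5, 7, 9, 11, 12, 15, 16, 17, 18}
Claimed RHS: A' ∩ B' = {1, 3, 5, 15, 17}
Identity is INVALID: LHS = {1, 3, 4, 5, 6, 7, 9, 10, 11, 12, 15, 16, 17, 18} but the RHS claimed here equals {1, 3, 5, 15, 17}. The correct form is (A ∩ B)' = A' ∪ B'.

Identity is invalid: (A ∩ B)' = {1, 3, 4, 5, 6, 7, 9, 10, 11, 12, 15, 16, 17, 18} but A' ∩ B' = {1, 3, 5, 15, 17}. The correct De Morgan law is (A ∩ B)' = A' ∪ B'.


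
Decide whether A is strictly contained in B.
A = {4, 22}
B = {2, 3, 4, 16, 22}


A ⊂ B requires: A ⊆ B AND A ≠ B.
A ⊆ B? Yes
A = B? No
A ⊂ B: Yes (A is a proper subset of B)

Yes, A ⊂ B


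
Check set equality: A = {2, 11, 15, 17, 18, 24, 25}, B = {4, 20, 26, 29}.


Two sets are equal iff they have exactly the same elements.
A = {2, 11, 15, 17, 18, 24, 25}
B = {4, 20, 26, 29}
Differences: {2, 4, 11, 15, 17, 18, 20, 24, 25, 26, 29}
A ≠ B

No, A ≠ B


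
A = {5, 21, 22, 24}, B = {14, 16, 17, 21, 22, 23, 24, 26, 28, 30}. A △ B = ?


A △ B = (A \ B) ∪ (B \ A) = elements in exactly one of A or B
A \ B = {5}
B \ A = {14, 16, 17, 23, 26, 28, 30}
A △ B = {5, 14, 16, 17, 23, 26, 28, 30}

A △ B = {5, 14, 16, 17, 23, 26, 28, 30}


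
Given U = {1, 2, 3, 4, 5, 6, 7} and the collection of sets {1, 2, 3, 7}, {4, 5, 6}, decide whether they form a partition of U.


A partition requires: (1) non-empty parts, (2) pairwise disjoint, (3) union = U
Parts: {1, 2, 3, 7}, {4, 5, 6}
Union of parts: {1, 2, 3, 4, 5, 6, 7}
U = {1, 2, 3, 4, 5, 6, 7}
All non-empty? True
Pairwise disjoint? True
Covers U? True

Yes, valid partition


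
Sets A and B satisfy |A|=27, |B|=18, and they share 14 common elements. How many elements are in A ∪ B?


|A ∪ B| = |A| + |B| - |A ∩ B|
= 27 + 18 - 14
= 31

|A ∪ B| = 31


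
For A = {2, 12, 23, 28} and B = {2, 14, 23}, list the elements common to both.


A ∩ B = elements in both A and B
A = {2, 12, 23, 28}
B = {2, 14, 23}
A ∩ B = {2, 23}

A ∩ B = {2, 23}


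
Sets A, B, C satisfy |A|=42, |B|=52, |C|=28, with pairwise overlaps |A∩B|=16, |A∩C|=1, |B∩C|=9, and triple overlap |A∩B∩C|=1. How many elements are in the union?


|A∪B∪C| = |A|+|B|+|C| - |A∩B|-|A∩C|-|B∩C| + |A∩B∩C|
= 42+52+28 - 16-1-9 + 1
= 122 - 26 + 1
= 97

|A ∪ B ∪ C| = 97


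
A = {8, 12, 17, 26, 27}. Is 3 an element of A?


A = {8, 12, 17, 26, 27}
Checking if 3 is in A
3 is not in A → False

3 ∉ A


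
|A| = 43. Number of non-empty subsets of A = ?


Total subsets = 2^n = 2^43 = 8796093022208
Non-empty subsets exclude the empty set: 2^n - 1
= 8796093022208 - 1
= 8796093022207

Number of non-empty subsets = 8796093022207


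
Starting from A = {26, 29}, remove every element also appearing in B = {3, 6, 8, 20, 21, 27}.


A \ B = elements in A but not in B
A = {26, 29}
B = {3, 6, 8, 20, 21, 27}
Remove from A any elements in B
A \ B = {26, 29}

A \ B = {26, 29}


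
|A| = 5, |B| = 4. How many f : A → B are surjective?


n = |A| = 5, k = |B| = 4. Surjections via inclusion-exclusion:
S(n,k) = Σ(-1)^i × C(k,i) × (k-i)^n, i=0 to k
i=0: (-1)^0×C(4,0)×4^5 = 1024
i=1: (-1)^1×C(4,1)×3^5 = -972
i=2: (-1)^2×C(4,2)×2^5 = 192
i=3: (-1)^3×C(4,3)×1^5 = -4
i=4: (-1)^4×C(4,4)×0^5 = 0
Total = 240

Number of surjections = 240


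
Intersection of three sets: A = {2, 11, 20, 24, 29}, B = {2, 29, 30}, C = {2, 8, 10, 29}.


A ∩ B = {2, 29}
(A ∩ B) ∩ C = {2, 29}

A ∩ B ∩ C = {2, 29}


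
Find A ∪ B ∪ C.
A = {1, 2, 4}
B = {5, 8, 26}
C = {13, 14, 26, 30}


A ∪ B = {1, 2, 4, 5, 8, 26}
(A ∪ B) ∪ C = {1, 2, 4, 5, 8, 13, 14, 26, 30}

A ∪ B ∪ C = {1, 2, 4, 5, 8, 13, 14, 26, 30}


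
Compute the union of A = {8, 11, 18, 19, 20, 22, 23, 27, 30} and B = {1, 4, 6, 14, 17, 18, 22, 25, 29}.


A ∪ B = all elements in A or B (or both)
A = {8, 11, 18, 19, 20, 22, 23, 27, 30}
B = {1, 4, 6, 14, 17, 18, 22, 25, 29}
A ∪ B = {1, 4, 6, 8, 11, 14, 17, 18, 19, 20, 22, 23, 25, 27, 29, 30}

A ∪ B = {1, 4, 6, 8, 11, 14, 17, 18, 19, 20, 22, 23, 25, 27, 29, 30}


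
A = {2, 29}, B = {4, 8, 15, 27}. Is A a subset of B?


A ⊆ B means every element of A is in B.
Elements in A not in B: {2, 29}
So A ⊄ B.

No, A ⊄ B


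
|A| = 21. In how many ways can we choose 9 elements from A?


C(n,k) = n! / (k!(n-k)!)
C(21,9) = 21! / (9!12!)
= 293930

C(21,9) = 293930


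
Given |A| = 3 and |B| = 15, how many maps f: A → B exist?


Each of |A| = 3 inputs maps to any of |B| = 15 outputs.
# functions = |B|^|A| = 15^3
= 3375

Number of functions = 3375


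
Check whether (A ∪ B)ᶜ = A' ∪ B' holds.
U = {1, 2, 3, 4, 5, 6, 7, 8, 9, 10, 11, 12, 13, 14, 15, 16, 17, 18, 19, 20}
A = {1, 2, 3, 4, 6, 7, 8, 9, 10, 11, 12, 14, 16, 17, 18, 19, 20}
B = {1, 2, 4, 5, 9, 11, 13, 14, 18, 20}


LHS: A ∪ B = {1, 2, 3, 4, 5, 6, 7, 8, 9, 10, 11, 12, 13, 14, 16, 17, 18, 19, 20}
(A ∪ B)' = U \ (A ∪ B) = {15}
A' = {5, 13, 15}, B' = {3, 6, 7, 8, 10, 12, 15, 16, 17, 19}
Claimed RHS: A' ∪ B' = {3, 5, 6, 7, 8, 10, 12, 13, 15, 16, 17, 19}
Identity is INVALID: LHS = {15} but the RHS claimed here equals {3, 5, 6, 7, 8, 10, 12, 13, 15, 16, 17, 19}. The correct form is (A ∪ B)' = A' ∩ B'.

Identity is invalid: (A ∪ B)' = {15} but A' ∪ B' = {3, 5, 6, 7, 8, 10, 12, 13, 15, 16, 17, 19}. The correct De Morgan law is (A ∪ B)' = A' ∩ B'.


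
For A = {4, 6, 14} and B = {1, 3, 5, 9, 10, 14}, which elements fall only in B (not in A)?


A = {4, 6, 14}
B = {1, 3, 5, 9, 10, 14}
Region: only in B (not in A)
Elements: {1, 3, 5, 9, 10}

Elements only in B (not in A): {1, 3, 5, 9, 10}


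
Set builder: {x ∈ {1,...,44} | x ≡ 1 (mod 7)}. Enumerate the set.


Checking each candidate:
Condition: x in {1,...,44} with x ≡ 1 (mod 7)
Result = {1, 8, 15, 22, 29, 36, 43}

{1, 8, 15, 22, 29, 36, 43}


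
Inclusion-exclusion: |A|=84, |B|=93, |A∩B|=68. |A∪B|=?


|A ∪ B| = |A| + |B| - |A ∩ B|
= 84 + 93 - 68
= 109

|A ∪ B| = 109


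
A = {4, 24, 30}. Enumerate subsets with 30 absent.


A subset of A that omits 30 is a subset of A \ {30}, so there are 2^(n-1) = 2^2 = 4 of them.
Subsets excluding 30: ∅, {4}, {24}, {4, 24}

Subsets excluding 30 (4 total): ∅, {4}, {24}, {4, 24}


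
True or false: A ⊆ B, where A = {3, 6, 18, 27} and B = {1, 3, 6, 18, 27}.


A ⊆ B means every element of A is in B.
All elements of A are in B.
So A ⊆ B.

Yes, A ⊆ B


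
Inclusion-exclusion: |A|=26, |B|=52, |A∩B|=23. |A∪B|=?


|A ∪ B| = |A| + |B| - |A ∩ B|
= 26 + 52 - 23
= 55

|A ∪ B| = 55


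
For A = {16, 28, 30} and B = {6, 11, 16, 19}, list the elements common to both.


A ∩ B = elements in both A and B
A = {16, 28, 30}
B = {6, 11, 16, 19}
A ∩ B = {16}

A ∩ B = {16}


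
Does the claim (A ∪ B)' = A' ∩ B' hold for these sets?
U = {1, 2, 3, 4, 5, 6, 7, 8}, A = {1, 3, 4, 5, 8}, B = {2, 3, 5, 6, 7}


LHS: A ∪ B = {1, 2, 3, 4, 5, 6, 7, 8}
(A ∪ B)' = U \ (A ∪ B) = ∅
A' = {2, 6, 7}, B' = {1, 4, 8}
Claimed RHS: A' ∩ B' = ∅
Identity is VALID: LHS = RHS = ∅ ✓

Identity is valid. (A ∪ B)' = A' ∩ B' = ∅


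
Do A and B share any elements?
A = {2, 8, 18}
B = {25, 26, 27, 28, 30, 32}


Disjoint means A ∩ B = ∅.
A ∩ B = ∅
A ∩ B = ∅, so A and B are disjoint.

No — A and B share no elements (A ∩ B = ∅), so they are disjoint


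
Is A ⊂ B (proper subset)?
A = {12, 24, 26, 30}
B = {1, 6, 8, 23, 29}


A ⊂ B requires: A ⊆ B AND A ≠ B.
A ⊆ B? No
A ⊄ B, so A is not a proper subset.

No, A is not a proper subset of B


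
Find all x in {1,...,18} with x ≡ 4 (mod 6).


Checking each candidate:
Condition: x in {1,...,18} with x ≡ 4 (mod 6)
Result = {4, 10, 16}

{4, 10, 16}


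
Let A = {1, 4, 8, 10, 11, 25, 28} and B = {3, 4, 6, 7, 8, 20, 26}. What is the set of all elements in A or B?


A ∪ B = all elements in A or B (or both)
A = {1, 4, 8, 10, 11, 25, 28}
B = {3, 4, 6, 7, 8, 20, 26}
A ∪ B = {1, 3, 4, 6, 7, 8, 10, 11, 20, 25, 26, 28}

A ∪ B = {1, 3, 4, 6, 7, 8, 10, 11, 20, 25, 26, 28}


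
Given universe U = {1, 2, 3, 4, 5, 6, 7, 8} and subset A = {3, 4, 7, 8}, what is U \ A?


Aᶜ = U \ A = elements in U but not in A
U = {1, 2, 3, 4, 5, 6, 7, 8}
A = {3, 4, 7, 8}
Aᶜ = {1, 2, 5, 6}

Aᶜ = {1, 2, 5, 6}


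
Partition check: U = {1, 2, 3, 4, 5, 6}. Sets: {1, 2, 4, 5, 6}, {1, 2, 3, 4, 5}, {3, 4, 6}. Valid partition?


A partition requires: (1) non-empty parts, (2) pairwise disjoint, (3) union = U
Parts: {1, 2, 4, 5, 6}, {1, 2, 3, 4, 5}, {3, 4, 6}
Union of parts: {1, 2, 3, 4, 5, 6}
U = {1, 2, 3, 4, 5, 6}
All non-empty? True
Pairwise disjoint? False
Covers U? True

No, not a valid partition


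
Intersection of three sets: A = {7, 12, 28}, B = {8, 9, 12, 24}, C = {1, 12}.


A ∩ B = {12}
(A ∩ B) ∩ C = {12}

A ∩ B ∩ C = {12}


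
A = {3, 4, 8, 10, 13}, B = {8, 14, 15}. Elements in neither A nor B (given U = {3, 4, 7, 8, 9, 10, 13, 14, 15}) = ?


A = {3, 4, 8, 10, 13}
B = {8, 14, 15}
Region: in neither A nor B (given U = {3, 4, 7, 8, 9, 10, 13, 14, 15})
Elements: {7, 9}

Elements in neither A nor B (given U = {3, 4, 7, 8, 9, 10, 13, 14, 15}): {7, 9}


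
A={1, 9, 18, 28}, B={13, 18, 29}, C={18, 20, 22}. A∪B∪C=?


A ∪ B = {1, 9, 13, 18, 28, 29}
(A ∪ B) ∪ C = {1, 9, 13, 18, 20, 22, 28, 29}

A ∪ B ∪ C = {1, 9, 13, 18, 20, 22, 28, 29}


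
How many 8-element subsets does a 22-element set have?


C(n,k) = n! / (k!(n-k)!)
C(22,8) = 22! / (8!14!)
= 319770

C(22,8) = 319770


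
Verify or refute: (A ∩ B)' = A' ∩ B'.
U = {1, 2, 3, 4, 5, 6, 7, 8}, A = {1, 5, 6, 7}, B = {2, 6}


LHS: A ∩ B = {6}
(A ∩ B)' = U \ (A ∩ B) = {1, 2, 3, 4, 5, 7, 8}
A' = {2, 3, 4, 8}, B' = {1, 3, 4, 5, 7, 8}
Claimed RHS: A' ∩ B' = {3, 4, 8}
Identity is INVALID: LHS = {1, 2, 3, 4, 5, 7, 8} but the RHS claimed here equals {3, 4, 8}. The correct form is (A ∩ B)' = A' ∪ B'.

Identity is invalid: (A ∩ B)' = {1, 2, 3, 4, 5, 7, 8} but A' ∩ B' = {3, 4, 8}. The correct De Morgan law is (A ∩ B)' = A' ∪ B'.


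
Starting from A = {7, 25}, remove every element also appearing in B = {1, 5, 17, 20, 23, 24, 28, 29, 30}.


A \ B = elements in A but not in B
A = {7, 25}
B = {1, 5, 17, 20, 23, 24, 28, 29, 30}
Remove from A any elements in B
A \ B = {7, 25}

A \ B = {7, 25}


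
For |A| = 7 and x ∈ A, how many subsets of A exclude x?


Subsets of A avoiding x are subsets of A \ {x}, which has 6 elements.
Count = 2^(n-1) = 2^6
= 64

Number of subsets avoiding x = 64


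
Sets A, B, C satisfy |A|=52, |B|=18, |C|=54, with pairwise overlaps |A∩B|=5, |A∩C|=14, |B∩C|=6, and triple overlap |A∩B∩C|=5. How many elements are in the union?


|A∪B∪C| = |A|+|B|+|C| - |A∩B|-|A∩C|-|B∩C| + |A∩B∩C|
= 52+18+54 - 5-14-6 + 5
= 124 - 25 + 5
= 104

|A ∪ B ∪ C| = 104


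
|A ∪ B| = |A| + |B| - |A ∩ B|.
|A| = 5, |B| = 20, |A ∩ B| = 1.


|A ∪ B| = |A| + |B| - |A ∩ B|
= 5 + 20 - 1
= 24

|A ∪ B| = 24


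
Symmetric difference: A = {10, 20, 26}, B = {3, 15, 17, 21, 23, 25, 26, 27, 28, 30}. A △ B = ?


A △ B = (A \ B) ∪ (B \ A) = elements in exactly one of A or B
A \ B = {10, 20}
B \ A = {3, 15, 17, 21, 23, 25, 27, 28, 30}
A △ B = {3, 10, 15, 17, 20, 21, 23, 25, 27, 28, 30}

A △ B = {3, 10, 15, 17, 20, 21, 23, 25, 27, 28, 30}


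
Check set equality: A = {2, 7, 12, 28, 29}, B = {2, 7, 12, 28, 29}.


Two sets are equal iff they have exactly the same elements.
A = {2, 7, 12, 28, 29}
B = {2, 7, 12, 28, 29}
Same elements → A = B

Yes, A = B


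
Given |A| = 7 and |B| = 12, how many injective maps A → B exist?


An injection sends each of |A| = 7 inputs to a distinct output in B.
# injections = |B|·(|B|-1)·…·(|B|-|A|+1) = 12! / (12 - 7)!
= 12 × 11 × 10 × 9 × 8 × 7 × 6
= 3991680

Number of injections = 3991680


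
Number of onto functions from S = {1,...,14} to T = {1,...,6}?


n = |S| = 14, k = |T| = 6. Surjections via inclusion-exclusion:
S(n,k) = Σ(-1)^i × C(k,i) × (k-i)^n, i=0 to k
i=0: (-1)^0×C(6,0)×6^14 = 78364164096
i=1: (-1)^1×C(6,1)×5^14 = -36621093750
i=2: (-1)^2×C(6,2)×4^14 = 4026531840
i=3: (-1)^3×C(6,3)×3^14 = -95659380
i=4: (-1)^4×C(6,4)×2^14 = 245760
i=5: (-1)^5×C(6,5)×1^14 = -6
i=6: (-1)^6×C(6,6)×0^14 = 0
Total = 45674188560

Number of surjections = 45674188560


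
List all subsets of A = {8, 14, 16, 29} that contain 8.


A subset of A contains 8 iff the remaining 3 elements form any subset of A \ {8}.
Count: 2^(n-1) = 2^3 = 8
Subsets containing 8: {8}, {8, 14}, {8, 16}, {8, 29}, {8, 14, 16}, {8, 14, 29}, {8, 16, 29}, {8, 14, 16, 29}

Subsets containing 8 (8 total): {8}, {8, 14}, {8, 16}, {8, 29}, {8, 14, 16}, {8, 14, 29}, {8, 16, 29}, {8, 14, 16, 29}


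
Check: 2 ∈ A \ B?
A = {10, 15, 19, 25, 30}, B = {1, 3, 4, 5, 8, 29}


A = {10, 15, 19, 25, 30}, B = {1, 3, 4, 5, 8, 29}
A \ B = elements in A but not in B
A \ B = {10, 15, 19, 25, 30}
Checking if 2 ∈ A \ B
2 is not in A \ B → False

2 ∉ A \ B


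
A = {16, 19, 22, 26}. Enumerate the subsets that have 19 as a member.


A subset of A contains 19 iff the remaining 3 elements form any subset of A \ {19}.
Count: 2^(n-1) = 2^3 = 8
Subsets containing 19: {19}, {16, 19}, {19, 22}, {19, 26}, {16, 19, 22}, {16, 19, 26}, {19, 22, 26}, {16, 19, 22, 26}

Subsets containing 19 (8 total): {19}, {16, 19}, {19, 22}, {19, 26}, {16, 19, 22}, {16, 19, 26}, {19, 22, 26}, {16, 19, 22, 26}


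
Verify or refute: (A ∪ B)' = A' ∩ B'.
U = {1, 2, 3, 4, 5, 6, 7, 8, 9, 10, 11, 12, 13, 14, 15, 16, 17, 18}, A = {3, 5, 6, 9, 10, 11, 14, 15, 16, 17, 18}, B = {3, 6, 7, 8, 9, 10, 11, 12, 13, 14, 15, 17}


LHS: A ∪ B = {3, 5, 6, 7, 8, 9, 10, 11, 12, 13, 14, 15, 16, 17, 18}
(A ∪ B)' = U \ (A ∪ B) = {1, 2, 4}
A' = {1, 2, 4, 7, 8, 12, 13}, B' = {1, 2, 4, 5, 16, 18}
Claimed RHS: A' ∩ B' = {1, 2, 4}
Identity is VALID: LHS = RHS = {1, 2, 4} ✓

Identity is valid. (A ∪ B)' = A' ∩ B' = {1, 2, 4}


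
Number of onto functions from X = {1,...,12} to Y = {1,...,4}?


n = |X| = 12, k = |Y| = 4. Surjections via inclusion-exclusion:
S(n,k) = Σ(-1)^i × C(k,i) × (k-i)^n, i=0 to k
i=0: (-1)^0×C(4,0)×4^12 = 16777216
i=1: (-1)^1×C(4,1)×3^12 = -2125764
i=2: (-1)^2×C(4,2)×2^12 = 24576
i=3: (-1)^3×C(4,3)×1^12 = -4
i=4: (-1)^4×C(4,4)×0^12 = 0
Total = 14676024

Number of surjections = 14676024


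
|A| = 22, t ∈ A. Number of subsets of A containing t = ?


Subsets of A containing t correspond to subsets of A \ {t}, which has 21 elements.
Count = 2^(n-1) = 2^21
= 2097152

Number of subsets containing t = 2097152


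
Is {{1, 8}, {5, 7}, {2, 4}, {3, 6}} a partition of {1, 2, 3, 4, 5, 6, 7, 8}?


A partition requires: (1) non-empty parts, (2) pairwise disjoint, (3) union = U
Parts: {1, 8}, {5, 7}, {2, 4}, {3, 6}
Union of parts: {1, 2, 3, 4, 5, 6, 7, 8}
U = {1, 2, 3, 4, 5, 6, 7, 8}
All non-empty? True
Pairwise disjoint? True
Covers U? True

Yes, valid partition


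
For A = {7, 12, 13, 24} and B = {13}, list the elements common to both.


A ∩ B = elements in both A and B
A = {7, 12, 13, 24}
B = {13}
A ∩ B = {13}

A ∩ B = {13}


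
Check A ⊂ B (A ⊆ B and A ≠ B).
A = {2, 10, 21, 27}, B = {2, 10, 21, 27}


A ⊂ B requires: A ⊆ B AND A ≠ B.
A ⊆ B? Yes
A = B? Yes
A = B, so A is not a PROPER subset.

No, A is not a proper subset of B


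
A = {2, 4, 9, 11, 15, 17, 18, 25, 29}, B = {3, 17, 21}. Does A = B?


Two sets are equal iff they have exactly the same elements.
A = {2, 4, 9, 11, 15, 17, 18, 25, 29}
B = {3, 17, 21}
Differences: {2, 3, 4, 9, 11, 15, 18, 21, 25, 29}
A ≠ B

No, A ≠ B


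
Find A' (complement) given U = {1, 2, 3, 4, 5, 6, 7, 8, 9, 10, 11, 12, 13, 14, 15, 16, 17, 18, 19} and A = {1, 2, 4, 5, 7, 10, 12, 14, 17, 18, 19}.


Aᶜ = U \ A = elements in U but not in A
U = {1, 2, 3, 4, 5, 6, 7, 8, 9, 10, 11, 12, 13, 14, 15, 16, 17, 18, 19}
A = {1, 2, 4, 5, 7, 10, 12, 14, 17, 18, 19}
Aᶜ = {3, 6, 8, 9, 11, 13, 15, 16}

Aᶜ = {3, 6, 8, 9, 11, 13, 15, 16}


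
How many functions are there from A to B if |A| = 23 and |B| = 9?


Each of |A| = 23 inputs maps to any of |B| = 9 outputs.
# functions = |B|^|A| = 9^23
= 8862938119652501095929

Number of functions = 8862938119652501095929


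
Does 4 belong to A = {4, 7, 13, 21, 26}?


A = {4, 7, 13, 21, 26}
Checking if 4 is in A
4 is in A → True

4 ∈ A


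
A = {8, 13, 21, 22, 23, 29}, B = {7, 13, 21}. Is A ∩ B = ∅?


Disjoint means A ∩ B = ∅.
A ∩ B = {13, 21}
A ∩ B ≠ ∅, so A and B are NOT disjoint.

No, A and B are not disjoint (A ∩ B = {13, 21})


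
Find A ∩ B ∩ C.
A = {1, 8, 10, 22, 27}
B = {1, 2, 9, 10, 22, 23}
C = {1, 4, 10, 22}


A ∩ B = {1, 10, 22}
(A ∩ B) ∩ C = {1, 10, 22}

A ∩ B ∩ C = {1, 10, 22}


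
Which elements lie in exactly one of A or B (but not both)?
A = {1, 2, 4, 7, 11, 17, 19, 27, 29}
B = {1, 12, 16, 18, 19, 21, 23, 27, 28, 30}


A △ B = (A \ B) ∪ (B \ A) = elements in exactly one of A or B
A \ B = {2, 4, 7, 11, 17, 29}
B \ A = {12, 16, 18, 21, 23, 28, 30}
A △ B = {2, 4, 7, 11, 12, 16, 17, 18, 21, 23, 28, 29, 30}

A △ B = {2, 4, 7, 11, 12, 16, 17, 18, 21, 23, 28, 29, 30}


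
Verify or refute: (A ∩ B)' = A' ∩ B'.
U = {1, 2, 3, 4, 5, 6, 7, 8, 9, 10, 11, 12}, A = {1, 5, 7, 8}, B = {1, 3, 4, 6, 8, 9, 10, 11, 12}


LHS: A ∩ B = {1, 8}
(A ∩ B)' = U \ (A ∩ B) = {2, 3, 4, 5, 6, 7, 9, 10, 11, 12}
A' = {2, 3, 4, 6, 9, 10, 11, 12}, B' = {2, 5, 7}
Claimed RHS: A' ∩ B' = {2}
Identity is INVALID: LHS = {2, 3, 4, 5, 6, 7, 9, 10, 11, 12} but the RHS claimed here equals {2}. The correct form is (A ∩ B)' = A' ∪ B'.

Identity is invalid: (A ∩ B)' = {2, 3, 4, 5, 6, 7, 9, 10, 11, 12} but A' ∩ B' = {2}. The correct De Morgan law is (A ∩ B)' = A' ∪ B'.


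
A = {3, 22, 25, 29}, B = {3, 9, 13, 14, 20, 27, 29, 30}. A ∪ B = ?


A ∪ B = all elements in A or B (or both)
A = {3, 22, 25, 29}
B = {3, 9, 13, 14, 20, 27, 29, 30}
A ∪ B = {3, 9, 13, 14, 20, 22, 25, 27, 29, 30}

A ∪ B = {3, 9, 13, 14, 20, 22, 25, 27, 29, 30}


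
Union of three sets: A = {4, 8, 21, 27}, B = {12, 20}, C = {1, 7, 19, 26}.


A ∪ B = {4, 8, 12, 20, 21, 27}
(A ∪ B) ∪ C = {1, 4, 7, 8, 12, 19, 20, 21, 26, 27}

A ∪ B ∪ C = {1, 4, 7, 8, 12, 19, 20, 21, 26, 27}


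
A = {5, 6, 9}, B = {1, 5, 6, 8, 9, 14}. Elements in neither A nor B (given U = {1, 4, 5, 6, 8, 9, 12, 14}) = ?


A = {5, 6, 9}
B = {1, 5, 6, 8, 9, 14}
Region: in neither A nor B (given U = {1, 4, 5, 6, 8, 9, 12, 14})
Elements: {4, 12}

Elements in neither A nor B (given U = {1, 4, 5, 6, 8, 9, 12, 14}): {4, 12}


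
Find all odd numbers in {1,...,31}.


Checking each candidate:
Condition: odd numbers in {1,...,31}
Result = {1, 3, 5, 7, 9, 11, 13, 15, 17, 19, 21, 23, 25, 27, 29, 31}

{1, 3, 5, 7, 9, 11, 13, 15, 17, 19, 21, 23, 25, 27, 29, 31}


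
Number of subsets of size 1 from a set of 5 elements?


C(n,k) = n! / (k!(n-k)!)
C(5,1) = 5! / (1!4!)
= 5

C(5,1) = 5


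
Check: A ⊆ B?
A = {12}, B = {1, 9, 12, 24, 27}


A ⊆ B means every element of A is in B.
All elements of A are in B.
So A ⊆ B.

Yes, A ⊆ B


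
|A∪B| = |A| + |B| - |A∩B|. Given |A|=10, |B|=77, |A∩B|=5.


|A ∪ B| = |A| + |B| - |A ∩ B|
= 10 + 77 - 5
= 82

|A ∪ B| = 82


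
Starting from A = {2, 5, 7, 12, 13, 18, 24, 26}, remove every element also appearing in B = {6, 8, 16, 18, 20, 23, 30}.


A \ B = elements in A but not in B
A = {2, 5, 7, 12, 13, 18, 24, 26}
B = {6, 8, 16, 18, 20, 23, 30}
Remove from A any elements in B
A \ B = {2, 5, 7, 12, 13, 24, 26}

A \ B = {2, 5, 7, 12, 13, 24, 26}


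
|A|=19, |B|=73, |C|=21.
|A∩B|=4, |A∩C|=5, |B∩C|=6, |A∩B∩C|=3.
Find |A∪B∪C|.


|A∪B∪C| = |A|+|B|+|C| - |A∩B|-|A∩C|-|B∩C| + |A∩B∩C|
= 19+73+21 - 4-5-6 + 3
= 113 - 15 + 3
= 101

|A ∪ B ∪ C| = 101


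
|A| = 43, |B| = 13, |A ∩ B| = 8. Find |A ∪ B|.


|A ∪ B| = |A| + |B| - |A ∩ B|
= 43 + 13 - 8
= 48

|A ∪ B| = 48


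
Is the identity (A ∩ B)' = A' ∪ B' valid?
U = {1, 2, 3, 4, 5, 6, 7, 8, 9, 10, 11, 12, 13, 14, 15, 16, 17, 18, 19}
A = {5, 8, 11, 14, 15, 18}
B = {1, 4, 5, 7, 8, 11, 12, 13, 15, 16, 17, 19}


LHS: A ∩ B = {5, 8, 11, 15}
(A ∩ B)' = U \ (A ∩ B) = {1, 2, 3, 4, 6, 7, 9, 10, 12, 13, 14, 16, 17, 18, 19}
A' = {1, 2, 3, 4, 6, 7, 9, 10, 12, 13, 16, 17, 19}, B' = {2, 3, 6, 9, 10, 14, 18}
Claimed RHS: A' ∪ B' = {1, 2, 3, 4, 6, 7, 9, 10, 12, 13, 14, 16, 17, 18, 19}
Identity is VALID: LHS = RHS = {1, 2, 3, 4, 6, 7, 9, 10, 12, 13, 14, 16, 17, 18, 19} ✓

Identity is valid. (A ∩ B)' = A' ∪ B' = {1, 2, 3, 4, 6, 7, 9, 10, 12, 13, 14, 16, 17, 18, 19}


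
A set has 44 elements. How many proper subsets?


Total subsets = 2^n = 2^44 = 17592186044416
Proper subsets exclude the set itself: 2^n - 1
= 17592186044416 - 1
= 17592186044415

Number of proper subsets = 17592186044415
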